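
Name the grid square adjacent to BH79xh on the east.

BH89ah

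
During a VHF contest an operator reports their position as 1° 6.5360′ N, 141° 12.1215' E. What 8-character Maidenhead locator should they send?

Offset from 180°W / 90°S: lon 321.20202°, lat 91.10893°.
Field: lon ⌊321.20202/20⌋ = 16 → Q; lat ⌊91.10893/10⌋ = 9 → J.
Square: lon ⌊1.20202/2⌋ = 0; lat ⌊1.10893/1⌋ = 1.
Subsquare: lon ⌊1.20202/0.0833333⌋ = 14 → o; lat ⌊0.10893/0.0416667⌋ = 2 → c.
Extended square: lon ⌊0.03536/0.00833333⌋ = 4; lat ⌊0.02560/0.00416667⌋ = 6.

QJ01oc46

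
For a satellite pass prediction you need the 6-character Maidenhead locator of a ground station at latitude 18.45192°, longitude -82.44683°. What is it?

EK88sk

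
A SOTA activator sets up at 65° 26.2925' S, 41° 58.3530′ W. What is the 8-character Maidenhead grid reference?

GC94an34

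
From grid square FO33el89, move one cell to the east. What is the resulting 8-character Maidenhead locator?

Longitude extended square 8; +1 → 9.
The latitude characters are unchanged.

FO33el99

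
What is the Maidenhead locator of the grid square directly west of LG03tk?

LG03sk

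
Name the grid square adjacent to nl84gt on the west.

NL84ft

Longitude subsquare g = 6; −1 → 5 = f.
The latitude characters are unchanged.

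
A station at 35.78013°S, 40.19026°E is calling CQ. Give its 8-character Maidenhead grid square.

LF04cf22

Offset from 180°W / 90°S: lon 220.19026°, lat 54.21987°.
Field: 220.19026/20 → 11 → L, 54.21987/10 → 5 → F; chars LF.
Square: 0.19026/2 → 0, 4.21987/1 → 4; chars 04.
Subsquare: 0.19026/0.0833333 → 2 → c, 0.21987/0.0416667 → 5 → f; chars cf.
Extended square: 0.02359/0.00833333 → 2, 0.01154/0.00416667 → 2; chars 22.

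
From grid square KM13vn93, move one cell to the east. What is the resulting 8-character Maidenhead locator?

KM13wn03

Longitude extended square 9; +1 → 10, wraps to 0, carry into subsquare.
Longitude subsquare v = 21; +1 → 22 = w.
The latitude characters are unchanged.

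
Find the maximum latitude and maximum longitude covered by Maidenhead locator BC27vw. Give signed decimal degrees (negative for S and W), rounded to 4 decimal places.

-62.0417, -154.1667

Field B=1, C=2: +1·20° lon, +2·10° lat → SW at lon -160°, lat -70°.
Square 2, 7: +2·2° lon, +7·1° lat → SW at lon -156°, lat -63°.
Subsquare v=21, w=22: +21·0.0833333° lon, +22·0.0416667° lat → SW at lon -154.25°, lat -62.0833°.
Cell spans 0.0833333° lon × 0.0416667° lat. NE corner is SW corner plus one full cell.
latitude -62.0417, longitude -154.1667.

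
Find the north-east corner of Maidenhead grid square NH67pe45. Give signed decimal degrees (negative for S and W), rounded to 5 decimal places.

-12.80833, 93.29167

Field N=13, H=7: +13·20° lon, +7·10° lat → SW at lon 80°, lat -20°.
Square 6, 7: +6·2° lon, +7·1° lat → SW at lon 92°, lat -13°.
Subsquare p=15, e=4: +15·0.0833333° lon, +4·0.0416667° lat → SW at lon 93.25°, lat -12.8333°.
Extended square 4, 5: +4·0.00833333° lon, +5·0.00416667° lat → SW at lon 93.2833°, lat -12.8125°.
Cell spans 0.00833333° lon × 0.00416667° lat. NE corner is SW corner plus one full cell.
latitude -12.80833, longitude 93.29167.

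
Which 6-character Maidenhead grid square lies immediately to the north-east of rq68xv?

RQ78aw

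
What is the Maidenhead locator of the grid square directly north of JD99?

JE90

Latitude square 9; +1 → 10, wraps to 0, carry into field.
Latitude field D = 3; +1 → 4 = E.
The longitude characters are unchanged.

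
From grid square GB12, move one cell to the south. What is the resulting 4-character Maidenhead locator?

GB11

Latitude square 2; −1 → 1.
The longitude characters are unchanged.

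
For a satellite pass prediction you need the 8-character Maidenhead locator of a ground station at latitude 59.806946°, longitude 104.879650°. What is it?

OO29kt53

Offset from 180°W / 90°S: lon 284.87965°, lat 149.80695°.
Field: 284.87965/20 → 14 → O, 149.80695/10 → 14 → O; chars OO.
Square: 4.87965/2 → 2, 9.80695/1 → 9; chars 29.
Subsquare: 0.87965/0.0833333 → 10 → k, 0.80695/0.0416667 → 19 → t; chars kt.
Extended square: 0.04632/0.00833333 → 5, 0.01528/0.00416667 → 3; chars 53.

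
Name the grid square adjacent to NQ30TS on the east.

NQ30us

Longitude subsquare t = 19; +1 → 20 = u.
The latitude characters are unchanged.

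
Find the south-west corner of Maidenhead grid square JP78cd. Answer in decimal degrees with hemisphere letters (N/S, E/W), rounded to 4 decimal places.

68.1250° N, 14.1667° E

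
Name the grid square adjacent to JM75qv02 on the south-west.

Longitude extended square 0; −1 → -1, wraps to 9, carry into subsquare.
Longitude subsquare q = 16; −1 → 15 = p.
Latitude extended square 2; −1 → 1.

JM75pv91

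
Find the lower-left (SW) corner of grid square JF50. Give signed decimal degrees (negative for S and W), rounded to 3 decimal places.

-40.000, 10.000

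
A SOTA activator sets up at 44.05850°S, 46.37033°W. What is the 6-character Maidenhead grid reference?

Add 180° to longitude and 90° to latitude: 133.6297, 45.9415.
Field: lon ⌊133.6297/20⌋ = 6 → G; lat ⌊45.9415/10⌋ = 4 → E.
Square: lon ⌊13.6297/2⌋ = 6; lat ⌊5.9415/1⌋ = 5.
Subsquare: lon ⌊1.6297/0.0833333⌋ = 19 → t; lat ⌊0.9415/0.0416667⌋ = 22 → w.

GE65tw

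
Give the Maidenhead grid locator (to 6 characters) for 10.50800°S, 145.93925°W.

BH79al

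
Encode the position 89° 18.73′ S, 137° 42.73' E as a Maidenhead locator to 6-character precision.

Add 180° to longitude and 90° to latitude: 317.7122, 0.6878.
Field: lon ⌊317.7122/20⌋ = 15 → P; lat ⌊0.6878/10⌋ = 0 → A.
Square: lon ⌊17.7122/2⌋ = 8; lat ⌊0.6878/1⌋ = 0.
Subsquare: lon ⌊1.7122/0.0833333⌋ = 20 → u; lat ⌊0.6878/0.0416667⌋ = 16 → q.

PA80uq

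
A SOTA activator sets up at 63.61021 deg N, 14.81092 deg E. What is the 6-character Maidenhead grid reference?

JP73jo

Offset from 180°W / 90°S: lon 194.8109°, lat 153.6102°.
Field: 194.8109/20 → 9 → J, 153.6102/10 → 15 → P; chars JP.
Square: 14.8109/2 → 7, 3.6102/1 → 3; chars 73.
Subsquare: 0.8109/0.0833333 → 9 → j, 0.6102/0.0416667 → 14 → o; chars jo.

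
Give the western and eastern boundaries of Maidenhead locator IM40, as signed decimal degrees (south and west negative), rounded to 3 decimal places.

Field I=8, M=12: +8·20° lon, +12·10° lat → SW at lon -20°, lat 30°.
Square 4, 0: +4·2° lon, +0·1° lat → SW at lon -12°, lat 30°.
Cell spans 2° lon × 1° lat.
west -12.000, east -10.000.

-12.000, -10.000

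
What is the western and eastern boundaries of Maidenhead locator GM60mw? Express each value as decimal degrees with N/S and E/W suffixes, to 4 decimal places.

47.0000° W, 46.9167° W

Field G=6, M=12: +6·20° lon, +12·10° lat → SW at lon -60°, lat 30°.
Square 6, 0: +6·2° lon, +0·1° lat → SW at lon -48°, lat 30°.
Subsquare m=12, w=22: +12·0.0833333° lon, +22·0.0416667° lat → SW at lon -47°, lat 30.9167°.
Cell spans 0.0833333° lon × 0.0416667° lat.
west 47.0000° W, east 46.9167° W.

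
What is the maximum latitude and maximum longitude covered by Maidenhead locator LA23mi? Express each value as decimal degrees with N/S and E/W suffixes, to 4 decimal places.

Field L=11, A=0: +11·20° lon, +0·10° lat → SW at lon 40°, lat -90°.
Square 2, 3: +2·2° lon, +3·1° lat → SW at lon 44°, lat -87°.
Subsquare m=12, i=8: +12·0.0833333° lon, +8·0.0416667° lat → SW at lon 45°, lat -86.6667°.
Cell spans 0.0833333° lon × 0.0416667° lat. NE corner is SW corner plus one full cell.
latitude 86.6250° S, longitude 45.0833° E.

86.6250° S, 45.0833° E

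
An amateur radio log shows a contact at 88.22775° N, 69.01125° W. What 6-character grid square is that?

FR58lf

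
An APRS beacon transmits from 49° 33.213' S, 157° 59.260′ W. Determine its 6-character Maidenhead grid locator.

BE10ak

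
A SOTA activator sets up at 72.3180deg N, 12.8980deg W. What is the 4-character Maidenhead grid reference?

IQ32

Add 180° to longitude and 90° to latitude: 167.10, 162.32.
Field (20°×10°, letters A–R): 167.10/20 → 8 → I, 162.32/10 → 16 → Q; chars IQ.
Square (2°×1°, digits 0–9): 7.10/2 → 3, 2.32/1 → 2; chars 32.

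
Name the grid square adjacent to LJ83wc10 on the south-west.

Longitude extended square 1; −1 → 0.
Latitude extended square 0; −1 → -1, wraps to 9, carry into subsquare.
Latitude subsquare c = 2; −1 → 1 = b.

LJ83wb09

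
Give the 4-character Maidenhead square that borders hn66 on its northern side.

HN67

Latitude square 6; +1 → 7.
The longitude characters are unchanged.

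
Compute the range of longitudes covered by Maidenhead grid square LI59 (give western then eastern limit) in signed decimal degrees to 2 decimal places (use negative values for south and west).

50.00, 52.00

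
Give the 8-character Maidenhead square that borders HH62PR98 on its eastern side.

Longitude extended square 9; +1 → 10, wraps to 0, carry into subsquare.
Longitude subsquare p = 15; +1 → 16 = q.
The latitude characters are unchanged.

HH62qr08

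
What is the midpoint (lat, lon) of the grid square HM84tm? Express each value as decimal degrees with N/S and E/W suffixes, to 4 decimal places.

Field H=7, M=12: +7·20° lon, +12·10° lat → SW at lon -40°, lat 30°.
Square 8, 4: +8·2° lon, +4·1° lat → SW at lon -24°, lat 34°.
Subsquare t=19, m=12: +19·0.0833333° lon, +12·0.0416667° lat → SW at lon -22.4167°, lat 34.5°.
Cell spans 0.0833333° lon × 0.0416667° lat. Centre is SW corner plus half of each.
latitude 34.5208° N, longitude 22.3750° W.

34.5208° N, 22.3750° W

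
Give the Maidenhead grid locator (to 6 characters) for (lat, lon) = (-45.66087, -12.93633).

Add 180° to longitude and 90° to latitude: 167.0637, 44.3391.
Field: 167.0637/20 → 8 → I, 44.3391/10 → 4 → E; chars IE.
Square: 7.0637/2 → 3, 4.3391/1 → 4; chars 34.
Subsquare: 1.0637/0.0833333 → 12 → m, 0.3391/0.0416667 → 8 → i; chars mi.

IE34mi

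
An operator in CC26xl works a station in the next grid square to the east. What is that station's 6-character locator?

CC36al

Longitude subsquare x = 23; +1 → 24, wraps to 0 = a, carry into square.
Longitude square 2; +1 → 3.
The latitude characters are unchanged.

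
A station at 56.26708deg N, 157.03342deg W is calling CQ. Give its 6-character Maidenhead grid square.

BO16lg

Add 180° to longitude and 90° to latitude: 22.9666, 146.2671.
Field (20°×10°, letters A–R): lon ⌊22.9666/20⌋ = 1 → B; lat ⌊146.2671/10⌋ = 14 → O.
Square (2°×1°, digits 0–9): lon ⌊2.9666/2⌋ = 1; lat ⌊6.2671/1⌋ = 6.
Subsquare (5′×2.5′, letters a–x): lon ⌊0.9666/0.0833333⌋ = 11 → l; lat ⌊0.2671/0.0416667⌋ = 6 → g.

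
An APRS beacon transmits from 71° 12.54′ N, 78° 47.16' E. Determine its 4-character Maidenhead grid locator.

MQ91

Offset from 180°W / 90°S: lon 258.79°, lat 161.21°.
Field (20°×10°, letters A–R): 258.79/20 → 12 → M, 161.21/10 → 16 → Q; chars MQ.
Square (2°×1°, digits 0–9): 18.79/2 → 9, 1.21/1 → 1; chars 91.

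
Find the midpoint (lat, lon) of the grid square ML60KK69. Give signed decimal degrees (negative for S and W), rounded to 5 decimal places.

Field M=12, L=11: +12·20° lon, +11·10° lat → SW at lon 60°, lat 20°.
Square 6, 0: +6·2° lon, +0·1° lat → SW at lon 72°, lat 20°.
Subsquare k=10, k=10: +10·0.0833333° lon, +10·0.0416667° lat → SW at lon 72.8333°, lat 20.4167°.
Extended square 6, 9: +6·0.00833333° lon, +9·0.00416667° lat → SW at lon 72.8833°, lat 20.4542°.
Cell spans 0.00833333° lon × 0.00416667° lat. Centre is SW corner plus half of each.
latitude 20.45625, longitude 72.88750.

20.45625, 72.88750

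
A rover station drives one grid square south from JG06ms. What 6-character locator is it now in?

Latitude subsquare s = 18; −1 → 17 = r.
The longitude characters are unchanged.

JG06mr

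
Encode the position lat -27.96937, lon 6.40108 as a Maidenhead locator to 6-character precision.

Shift to the Maidenhead origin (180°W, 90°S): lon 186.4011, lat 62.0306.
Field: lon ⌊186.4011/20⌋ = 9 → J; lat ⌊62.0306/10⌋ = 6 → G.
Square: lon ⌊6.4011/2⌋ = 3; lat ⌊2.0306/1⌋ = 2.
Subsquare: lon ⌊0.4011/0.0833333⌋ = 4 → e; lat ⌊0.0306/0.0416667⌋ = 0 → a.

JG32ea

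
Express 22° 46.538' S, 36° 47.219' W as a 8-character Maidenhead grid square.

Offset from 180°W / 90°S: lon 143.21302°, lat 67.22437°.
Field (20°×10°, letters A–R): 143.21302/20 → 7 → H, 67.22437/10 → 6 → G; chars HG.
Square (2°×1°, digits 0–9): 3.21302/2 → 1, 7.22437/1 → 7; chars 17.
Subsquare (5′×2.5′, letters a–x): 1.21302/0.0833333 → 14 → o, 0.22437/0.0416667 → 5 → f; chars of.
Extended square (30″×15″, digits 0–9): 0.04635/0.00833333 → 5, 0.01603/0.00416667 → 3; chars 53.

HG17of53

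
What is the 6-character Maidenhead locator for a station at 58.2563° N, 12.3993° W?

IO38tg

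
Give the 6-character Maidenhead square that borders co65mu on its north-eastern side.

CO65nv

Longitude subsquare m = 12; +1 → 13 = n.
Latitude subsquare u = 20; +1 → 21 = v.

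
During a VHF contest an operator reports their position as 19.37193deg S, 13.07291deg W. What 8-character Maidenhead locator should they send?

Offset from 180°W / 90°S: lon 166.92709°, lat 70.62807°.
Field (20°×10°, letters A–R): 166.92709/20 → 8 → I, 70.62807/10 → 7 → H; chars IH.
Square (2°×1°, digits 0–9): 6.92709/2 → 3, 0.62807/1 → 0; chars 30.
Subsquare (5′×2.5′, letters a–x): 0.92709/0.0833333 → 11 → l, 0.62807/0.0416667 → 15 → p; chars lp.
Extended square (30″×15″, digits 0–9): 0.01042/0.00833333 → 1, 0.00307/0.00416667 → 0; chars 10.

IH30lp10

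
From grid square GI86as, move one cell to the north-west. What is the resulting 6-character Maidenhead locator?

Longitude subsquare a = 0; −1 → -1, wraps to 23 = x, carry into square.
Longitude square 8; −1 → 7.
Latitude subsquare s = 18; +1 → 19 = t.

GI76xt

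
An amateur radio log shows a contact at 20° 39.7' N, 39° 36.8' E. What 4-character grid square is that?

KL90

Shift to the Maidenhead origin (180°W, 90°S): lon 219.61, lat 110.66.
Field (20°×10°, letters A–R): lon ⌊219.61/20⌋ = 10 → K; lat ⌊110.66/10⌋ = 11 → L.
Square (2°×1°, digits 0–9): lon ⌊19.61/2⌋ = 9; lat ⌊0.66/1⌋ = 0.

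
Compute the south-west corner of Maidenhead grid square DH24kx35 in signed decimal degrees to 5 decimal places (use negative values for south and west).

Field D=3, H=7: +3·20° lon, +7·10° lat → SW at lon -120°, lat -20°.
Square 2, 4: +2·2° lon, +4·1° lat → SW at lon -116°, lat -16°.
Subsquare k=10, x=23: +10·0.0833333° lon, +23·0.0416667° lat → SW at lon -115.167°, lat -15.0417°.
Extended square 3, 5: +3·0.00833333° lon, +5·0.00416667° lat → SW at lon -115.142°, lat -15.0208°.
latitude -15.02083, longitude -115.14167.

-15.02083, -115.14167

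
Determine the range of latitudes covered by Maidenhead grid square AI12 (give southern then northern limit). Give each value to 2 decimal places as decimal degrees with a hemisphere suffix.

Field A=0, I=8: +0·20° lon, +8·10° lat → SW at lon -180°, lat -10°.
Square 1, 2: +1·2° lon, +2·1° lat → SW at lon -178°, lat -8°.
Cell spans 2° lon × 1° lat.
south 8.00° S, north 7.00° S.

8.00° S, 7.00° S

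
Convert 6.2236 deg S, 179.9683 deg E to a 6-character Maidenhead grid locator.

RI93xs

Offset from 180°W / 90°S: lon 359.9683°, lat 83.7764°.
Field (20°×10°, letters A–R): lon ⌊359.9683/20⌋ = 17 → R; lat ⌊83.7764/10⌋ = 8 → I.
Square (2°×1°, digits 0–9): lon ⌊19.9683/2⌋ = 9; lat ⌊3.7764/1⌋ = 3.
Subsquare (5′×2.5′, letters a–x): lon ⌊1.9683/0.0833333⌋ = 23 → x; lat ⌊0.7764/0.0416667⌋ = 18 → s.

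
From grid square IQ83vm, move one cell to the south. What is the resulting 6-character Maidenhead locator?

Latitude subsquare m = 12; −1 → 11 = l.
The longitude characters are unchanged.

IQ83vl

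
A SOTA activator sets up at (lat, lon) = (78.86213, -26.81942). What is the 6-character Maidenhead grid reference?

Shift to the Maidenhead origin (180°W, 90°S): lon 153.1806, lat 168.8621.
Field: lon ⌊153.1806/20⌋ = 7 → H; lat ⌊168.8621/10⌋ = 16 → Q.
Square: lon ⌊13.1806/2⌋ = 6; lat ⌊8.8621/1⌋ = 8.
Subsquare: lon ⌊1.1806/0.0833333⌋ = 14 → o; lat ⌊0.8621/0.0416667⌋ = 20 → u.

HQ68ou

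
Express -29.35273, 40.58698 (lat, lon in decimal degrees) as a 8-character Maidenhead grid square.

Shift to the Maidenhead origin (180°W, 90°S): lon 220.58698, lat 60.64727.
Field: lon ⌊220.58698/20⌋ = 11 → L; lat ⌊60.64727/10⌋ = 6 → G.
Square: lon ⌊0.58698/2⌋ = 0; lat ⌊0.64727/1⌋ = 0.
Subsquare: lon ⌊0.58698/0.0833333⌋ = 7 → h; lat ⌊0.64727/0.0416667⌋ = 15 → p.
Extended square: lon ⌊0.00365/0.00833333⌋ = 0; lat ⌊0.02227/0.00416667⌋ = 5.

LG00hp05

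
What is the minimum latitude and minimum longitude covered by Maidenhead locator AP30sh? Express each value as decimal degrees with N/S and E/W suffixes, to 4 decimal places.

60.2917° N, 172.5000° W

Field A=0, P=15: +0·20° lon, +15·10° lat → SW at lon -180°, lat 60°.
Square 3, 0: +3·2° lon, +0·1° lat → SW at lon -174°, lat 60°.
Subsquare s=18, h=7: +18·0.0833333° lon, +7·0.0416667° lat → SW at lon -172.5°, lat 60.2917°.
latitude 60.2917° N, longitude 172.5000° W.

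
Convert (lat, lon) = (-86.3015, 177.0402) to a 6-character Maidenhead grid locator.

RA83mq

Add 180° to longitude and 90° to latitude: 357.0402, 3.6985.
Field: lon ⌊357.0402/20⌋ = 17 → R; lat ⌊3.6985/10⌋ = 0 → A.
Square: lon ⌊17.0402/2⌋ = 8; lat ⌊3.6985/1⌋ = 3.
Subsquare: lon ⌊1.0402/0.0833333⌋ = 12 → m; lat ⌊0.6985/0.0416667⌋ = 16 → q.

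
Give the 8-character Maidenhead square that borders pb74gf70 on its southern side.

Latitude extended square 0; −1 → -1, wraps to 9, carry into subsquare.
Latitude subsquare f = 5; −1 → 4 = e.
The longitude characters are unchanged.

PB74ge79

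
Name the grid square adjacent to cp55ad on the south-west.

CP45xc

Longitude subsquare a = 0; −1 → -1, wraps to 23 = x, carry into square.
Longitude square 5; −1 → 4.
Latitude subsquare d = 3; −1 → 2 = c.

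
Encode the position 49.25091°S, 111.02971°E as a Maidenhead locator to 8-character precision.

Offset from 180°W / 90°S: lon 291.02971°, lat 40.74909°.
Field: lon ⌊291.02971/20⌋ = 14 → O; lat ⌊40.74909/10⌋ = 4 → E.
Square: lon ⌊11.02971/2⌋ = 5; lat ⌊0.74909/1⌋ = 0.
Subsquare: lon ⌊1.02971/0.0833333⌋ = 12 → m; lat ⌊0.74909/0.0416667⌋ = 17 → r.
Extended square: lon ⌊0.02971/0.00833333⌋ = 3; lat ⌊0.04076/0.00416667⌋ = 9.

OE50mr39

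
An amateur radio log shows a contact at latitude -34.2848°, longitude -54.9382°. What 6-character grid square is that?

GF25mr

Add 180° to longitude and 90° to latitude: 125.0618, 55.7152.
Field (20°×10°, letters A–R): lon ⌊125.0618/20⌋ = 6 → G; lat ⌊55.7152/10⌋ = 5 → F.
Square (2°×1°, digits 0–9): lon ⌊5.0618/2⌋ = 2; lat ⌊5.7152/1⌋ = 5.
Subsquare (5′×2.5′, letters a–x): lon ⌊1.0618/0.0833333⌋ = 12 → m; lat ⌊0.7152/0.0416667⌋ = 17 → r.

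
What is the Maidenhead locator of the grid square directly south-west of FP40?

FO39

Longitude square 4; −1 → 3.
Latitude square 0; −1 → -1, wraps to 9, carry into field.
Latitude field P = 15; −1 → 14 = O.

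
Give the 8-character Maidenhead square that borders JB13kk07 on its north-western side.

JB13jk98

Longitude extended square 0; −1 → -1, wraps to 9, carry into subsquare.
Longitude subsquare k = 10; −1 → 9 = j.
Latitude extended square 7; +1 → 8.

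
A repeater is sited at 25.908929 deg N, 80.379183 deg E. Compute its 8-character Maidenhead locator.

Add 180° to longitude and 90° to latitude: 260.37918, 115.90893.
Field: lon ⌊260.37918/20⌋ = 13 → N; lat ⌊115.90893/10⌋ = 11 → L.
Square: lon ⌊0.37918/2⌋ = 0; lat ⌊5.90893/1⌋ = 5.
Subsquare: lon ⌊0.37918/0.0833333⌋ = 4 → e; lat ⌊0.90893/0.0416667⌋ = 21 → v.
Extended square: lon ⌊0.04585/0.00833333⌋ = 5; lat ⌊0.03393/0.00416667⌋ = 8.

NL05ev58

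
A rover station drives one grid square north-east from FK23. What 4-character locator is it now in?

Longitude square 2; +1 → 3.
Latitude square 3; +1 → 4.

FK34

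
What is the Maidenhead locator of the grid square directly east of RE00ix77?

Longitude extended square 7; +1 → 8.
The latitude characters are unchanged.

RE00ix87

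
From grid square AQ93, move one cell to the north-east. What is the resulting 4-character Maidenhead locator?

Longitude square 9; +1 → 10, wraps to 0, carry into field.
Longitude field A = 0; +1 → 1 = B.
Latitude square 3; +1 → 4.

BQ04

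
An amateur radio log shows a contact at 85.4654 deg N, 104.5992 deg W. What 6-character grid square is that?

Add 180° to longitude and 90° to latitude: 75.4008, 175.4654.
Field (20°×10°, letters A–R): 75.4008/20 → 3 → D, 175.4654/10 → 17 → R; chars DR.
Square (2°×1°, digits 0–9): 15.4008/2 → 7, 5.4654/1 → 5; chars 75.
Subsquare (5′×2.5′, letters a–x): 1.4008/0.0833333 → 16 → q, 0.4654/0.0416667 → 11 → l; chars ql.

DR75ql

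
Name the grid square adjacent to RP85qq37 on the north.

RP85qq38

Latitude extended square 7; +1 → 8.
The longitude characters are unchanged.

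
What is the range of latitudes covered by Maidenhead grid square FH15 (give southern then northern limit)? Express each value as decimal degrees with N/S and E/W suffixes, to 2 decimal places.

15.00° S, 14.00° S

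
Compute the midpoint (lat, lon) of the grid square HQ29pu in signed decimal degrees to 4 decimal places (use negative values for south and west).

79.8542, -34.7083

Field H=7, Q=16: +7·20° lon, +16·10° lat → SW at lon -40°, lat 70°.
Square 2, 9: +2·2° lon, +9·1° lat → SW at lon -36°, lat 79°.
Subsquare p=15, u=20: +15·0.0833333° lon, +20·0.0416667° lat → SW at lon -34.75°, lat 79.8333°.
Cell spans 0.0833333° lon × 0.0416667° lat. Centre is SW corner plus half of each.
latitude 79.8542, longitude -34.7083.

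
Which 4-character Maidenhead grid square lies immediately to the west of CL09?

BL99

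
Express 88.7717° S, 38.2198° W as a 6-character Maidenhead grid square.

Add 180° to longitude and 90° to latitude: 141.7802, 1.2283.
Field: lon ⌊141.7802/20⌋ = 7 → H; lat ⌊1.2283/10⌋ = 0 → A.
Square: lon ⌊1.7802/2⌋ = 0; lat ⌊1.2283/1⌋ = 1.
Subsquare: lon ⌊1.7802/0.0833333⌋ = 21 → v; lat ⌊0.2283/0.0416667⌋ = 5 → f.

HA01vf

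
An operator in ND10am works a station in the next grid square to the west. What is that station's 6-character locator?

ND00xm

Longitude subsquare a = 0; −1 → -1, wraps to 23 = x, carry into square.
Longitude square 1; −1 → 0.
The latitude characters are unchanged.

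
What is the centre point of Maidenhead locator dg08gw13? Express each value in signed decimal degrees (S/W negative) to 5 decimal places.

Field D=3, G=6: +3·20° lon, +6·10° lat → SW at lon -120°, lat -30°.
Square 0, 8: +0·2° lon, +8·1° lat → SW at lon -120°, lat -22°.
Subsquare g=6, w=22: +6·0.0833333° lon, +22·0.0416667° lat → SW at lon -119.5°, lat -21.0833°.
Extended square 1, 3: +1·0.00833333° lon, +3·0.00416667° lat → SW at lon -119.492°, lat -21.0708°.
Cell spans 0.00833333° lon × 0.00416667° lat. Centre is SW corner plus half of each.
latitude -21.06875, longitude -119.48750.

-21.06875, -119.48750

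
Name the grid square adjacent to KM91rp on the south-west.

KM91qo

Longitude subsquare r = 17; −1 → 16 = q.
Latitude subsquare p = 15; −1 → 14 = o.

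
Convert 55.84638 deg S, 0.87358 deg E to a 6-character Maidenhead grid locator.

Shift to the Maidenhead origin (180°W, 90°S): lon 180.8736, lat 34.1536.
Field: lon ⌊180.8736/20⌋ = 9 → J; lat ⌊34.1536/10⌋ = 3 → D.
Square: lon ⌊0.8736/2⌋ = 0; lat ⌊4.1536/1⌋ = 4.
Subsquare: lon ⌊0.8736/0.0833333⌋ = 10 → k; lat ⌊0.1536/0.0416667⌋ = 3 → d.

JD04kd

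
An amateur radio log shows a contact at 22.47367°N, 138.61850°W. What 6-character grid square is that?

Add 180° to longitude and 90° to latitude: 41.3815, 112.4737.
Field: lon ⌊41.3815/20⌋ = 2 → C; lat ⌊112.4737/10⌋ = 11 → L.
Square: lon ⌊1.3815/2⌋ = 0; lat ⌊2.4737/1⌋ = 2.
Subsquare: lon ⌊1.3815/0.0833333⌋ = 16 → q; lat ⌊0.4737/0.0416667⌋ = 11 → l.

CL02ql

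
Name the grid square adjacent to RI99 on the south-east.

Longitude square 9; +1 → 10, wraps to 0, carry into field.
Longitude field R = 17; +1 → 18, wraps to 0 = A, wrapping around the antimeridian.
Latitude square 9; −1 → 8.

AI08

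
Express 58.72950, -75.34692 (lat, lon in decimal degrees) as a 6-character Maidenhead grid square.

FO28hr

Add 180° to longitude and 90° to latitude: 104.6531, 148.7295.
Field: 104.6531/20 → 5 → F, 148.7295/10 → 14 → O; chars FO.
Square: 4.6531/2 → 2, 8.7295/1 → 8; chars 28.
Subsquare: 0.6531/0.0833333 → 7 → h, 0.7295/0.0416667 → 17 → r; chars hr.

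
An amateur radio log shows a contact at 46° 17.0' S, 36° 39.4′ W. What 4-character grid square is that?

Offset from 180°W / 90°S: lon 143.34°, lat 43.72°.
Field: lon ⌊143.34/20⌋ = 7 → H; lat ⌊43.72/10⌋ = 4 → E.
Square: lon ⌊3.34/2⌋ = 1; lat ⌊3.72/1⌋ = 3.

HE13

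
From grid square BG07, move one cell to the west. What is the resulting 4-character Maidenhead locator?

Longitude square 0; −1 → -1, wraps to 9, carry into field.
Longitude field B = 1; −1 → 0 = A.
The latitude characters are unchanged.

AG97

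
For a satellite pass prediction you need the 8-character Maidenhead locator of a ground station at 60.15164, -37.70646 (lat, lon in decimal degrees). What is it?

HP10dd56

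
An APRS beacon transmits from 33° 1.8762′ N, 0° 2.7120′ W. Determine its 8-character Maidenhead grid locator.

IM93xa47

Add 180° to longitude and 90° to latitude: 179.95480, 123.03127.
Field (20°×10°, letters A–R): lon ⌊179.95480/20⌋ = 8 → I; lat ⌊123.03127/10⌋ = 12 → M.
Square (2°×1°, digits 0–9): lon ⌊19.95480/2⌋ = 9; lat ⌊3.03127/1⌋ = 3.
Subsquare (5′×2.5′, letters a–x): lon ⌊1.95480/0.0833333⌋ = 23 → x; lat ⌊0.03127/0.0416667⌋ = 0 → a.
Extended square (30″×15″, digits 0–9): lon ⌊0.03813/0.00833333⌋ = 4; lat ⌊0.03127/0.00416667⌋ = 7.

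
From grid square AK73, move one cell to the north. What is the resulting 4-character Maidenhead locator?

Latitude square 3; +1 → 4.
The longitude characters are unchanged.

AK74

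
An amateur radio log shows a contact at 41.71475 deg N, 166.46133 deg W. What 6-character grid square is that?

AN61sr

Add 180° to longitude and 90° to latitude: 13.5387, 131.7148.
Field: lon ⌊13.5387/20⌋ = 0 → A; lat ⌊131.7148/10⌋ = 13 → N.
Square: lon ⌊13.5387/2⌋ = 6; lat ⌊1.7148/1⌋ = 1.
Subsquare: lon ⌊1.5387/0.0833333⌋ = 18 → s; lat ⌊0.7148/0.0416667⌋ = 17 → r.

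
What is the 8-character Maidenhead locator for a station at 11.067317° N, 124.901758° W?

Shift to the Maidenhead origin (180°W, 90°S): lon 55.09824, lat 101.06732.
Field (20°×10°, letters A–R): lon ⌊55.09824/20⌋ = 2 → C; lat ⌊101.06732/10⌋ = 10 → K.
Square (2°×1°, digits 0–9): lon ⌊15.09824/2⌋ = 7; lat ⌊1.06732/1⌋ = 1.
Subsquare (5′×2.5′, letters a–x): lon ⌊1.09824/0.0833333⌋ = 13 → n; lat ⌊0.06732/0.0416667⌋ = 1 → b.
Extended square (30″×15″, digits 0–9): lon ⌊0.01491/0.00833333⌋ = 1; lat ⌊0.02565/0.00416667⌋ = 6.

CK71nb16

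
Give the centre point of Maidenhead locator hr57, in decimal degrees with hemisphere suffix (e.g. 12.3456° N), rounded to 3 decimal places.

87.500° N, 29.000° W

Field H=7, R=17: +7·20° lon, +17·10° lat → SW at lon -40°, lat 80°.
Square 5, 7: +5·2° lon, +7·1° lat → SW at lon -30°, lat 87°.
Cell spans 2° lon × 1° lat. Centre is SW corner plus half of each.
latitude 87.500° N, longitude 29.000° W.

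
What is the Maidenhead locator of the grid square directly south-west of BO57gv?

Longitude subsquare g = 6; −1 → 5 = f.
Latitude subsquare v = 21; −1 → 20 = u.

BO57fu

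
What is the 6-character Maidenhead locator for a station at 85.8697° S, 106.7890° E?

Add 180° to longitude and 90° to latitude: 286.7890, 4.1303.
Field: lon ⌊286.7890/20⌋ = 14 → O; lat ⌊4.1303/10⌋ = 0 → A.
Square: lon ⌊6.7890/2⌋ = 3; lat ⌊4.1303/1⌋ = 4.
Subsquare: lon ⌊0.7890/0.0833333⌋ = 9 → j; lat ⌊0.1303/0.0416667⌋ = 3 → d.

OA34jd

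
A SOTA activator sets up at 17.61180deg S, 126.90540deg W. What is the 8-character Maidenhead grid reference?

CH62nj13

Offset from 180°W / 90°S: lon 53.09460°, lat 72.38820°.
Field: lon ⌊53.09460/20⌋ = 2 → C; lat ⌊72.38820/10⌋ = 7 → H.
Square: lon ⌊13.09460/2⌋ = 6; lat ⌊2.38820/1⌋ = 2.
Subsquare: lon ⌊1.09460/0.0833333⌋ = 13 → n; lat ⌊0.38820/0.0416667⌋ = 9 → j.
Extended square: lon ⌊0.01127/0.00833333⌋ = 1; lat ⌊0.01320/0.00416667⌋ = 3.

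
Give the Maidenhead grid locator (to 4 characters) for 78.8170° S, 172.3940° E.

RB61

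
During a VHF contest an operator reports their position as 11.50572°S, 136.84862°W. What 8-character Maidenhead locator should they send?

CH18nl88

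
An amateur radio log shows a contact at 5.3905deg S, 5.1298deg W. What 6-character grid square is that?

Shift to the Maidenhead origin (180°W, 90°S): lon 174.8702, lat 84.6095.
Field: 174.8702/20 → 8 → I, 84.6095/10 → 8 → I; chars II.
Square: 14.8702/2 → 7, 4.6095/1 → 4; chars 74.
Subsquare: 0.8702/0.0833333 → 10 → k, 0.6095/0.0416667 → 14 → o; chars ko.

II74ko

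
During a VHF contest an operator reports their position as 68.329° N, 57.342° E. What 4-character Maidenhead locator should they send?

LP88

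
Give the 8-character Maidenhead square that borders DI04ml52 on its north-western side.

DI04ml43

Longitude extended square 5; −1 → 4.
Latitude extended square 2; +1 → 3.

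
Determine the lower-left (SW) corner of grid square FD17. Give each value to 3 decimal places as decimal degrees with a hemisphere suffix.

Field F=5, D=3: +5·20° lon, +3·10° lat → SW at lon -80°, lat -60°.
Square 1, 7: +1·2° lon, +7·1° lat → SW at lon -78°, lat -53°.
latitude 53.000° S, longitude 78.000° W.

53.000° S, 78.000° W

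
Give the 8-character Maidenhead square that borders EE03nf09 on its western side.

EE03mf99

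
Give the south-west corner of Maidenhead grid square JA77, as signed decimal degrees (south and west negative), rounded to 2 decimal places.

Field J=9, A=0: +9·20° lon, +0·10° lat → SW at lon 0°, lat -90°.
Square 7, 7: +7·2° lon, +7·1° lat → SW at lon 14°, lat -83°.
latitude -83.00, longitude 14.00.

-83.00, 14.00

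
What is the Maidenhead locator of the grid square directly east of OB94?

PB04

Longitude square 9; +1 → 10, wraps to 0, carry into field.
Longitude field O = 14; +1 → 15 = P.
The latitude characters are unchanged.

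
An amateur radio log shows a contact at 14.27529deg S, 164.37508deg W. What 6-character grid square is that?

Shift to the Maidenhead origin (180°W, 90°S): lon 15.6249, lat 75.7247.
Field (20°×10°, letters A–R): 15.6249/20 → 0 → A, 75.7247/10 → 7 → H; chars AH.
Square (2°×1°, digits 0–9): 15.6249/2 → 7, 5.7247/1 → 5; chars 75.
Subsquare (5′×2.5′, letters a–x): 1.6249/0.0833333 → 19 → t, 0.7247/0.0416667 → 17 → r; chars tr.

AH75tr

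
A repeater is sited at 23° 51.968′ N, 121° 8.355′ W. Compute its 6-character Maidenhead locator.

CL93ku

Offset from 180°W / 90°S: lon 58.8607°, lat 113.8661°.
Field: lon ⌊58.8607/20⌋ = 2 → C; lat ⌊113.8661/10⌋ = 11 → L.
Square: lon ⌊18.8607/2⌋ = 9; lat ⌊3.8661/1⌋ = 3.
Subsquare: lon ⌊0.8607/0.0833333⌋ = 10 → k; lat ⌊0.8661/0.0416667⌋ = 20 → u.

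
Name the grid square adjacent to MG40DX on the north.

MG41da

Latitude subsquare x = 23; +1 → 24, wraps to 0 = a, carry into square.
Latitude square 0; +1 → 1.
The longitude characters are unchanged.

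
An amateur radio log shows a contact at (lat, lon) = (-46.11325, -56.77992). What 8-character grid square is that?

GE13ov62

Offset from 180°W / 90°S: lon 123.22008°, lat 43.88675°.
Field: 123.22008/20 → 6 → G, 43.88675/10 → 4 → E; chars GE.
Square: 3.22008/2 → 1, 3.88675/1 → 3; chars 13.
Subsquare: 1.22008/0.0833333 → 14 → o, 0.88675/0.0416667 → 21 → v; chars ov.
Extended square: 0.05341/0.00833333 → 6, 0.01175/0.00416667 → 2; chars 62.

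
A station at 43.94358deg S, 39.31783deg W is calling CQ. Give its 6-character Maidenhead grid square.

HE06ib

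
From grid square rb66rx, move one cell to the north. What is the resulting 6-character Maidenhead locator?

RB67ra

Latitude subsquare x = 23; +1 → 24, wraps to 0 = a, carry into square.
Latitude square 6; +1 → 7.
The longitude characters are unchanged.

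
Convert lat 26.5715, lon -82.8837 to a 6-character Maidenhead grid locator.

Shift to the Maidenhead origin (180°W, 90°S): lon 97.1163, lat 116.5715.
Field (20°×10°, letters A–R): 97.1163/20 → 4 → E, 116.5715/10 → 11 → L; chars EL.
Square (2°×1°, digits 0–9): 17.1163/2 → 8, 6.5715/1 → 6; chars 86.
Subsquare (5′×2.5′, letters a–x): 1.1163/0.0833333 → 13 → n, 0.5715/0.0416667 → 13 → n; chars nn.

EL86nn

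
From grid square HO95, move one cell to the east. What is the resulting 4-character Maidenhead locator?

IO05

Longitude square 9; +1 → 10, wraps to 0, carry into field.
Longitude field H = 7; +1 → 8 = I.
The latitude characters are unchanged.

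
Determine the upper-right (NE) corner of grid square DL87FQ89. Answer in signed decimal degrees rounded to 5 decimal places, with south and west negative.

27.70833, -103.50833

Field D=3, L=11: +3·20° lon, +11·10° lat → SW at lon -120°, lat 20°.
Square 8, 7: +8·2° lon, +7·1° lat → SW at lon -104°, lat 27°.
Subsquare f=5, q=16: +5·0.0833333° lon, +16·0.0416667° lat → SW at lon -103.583°, lat 27.6667°.
Extended square 8, 9: +8·0.00833333° lon, +9·0.00416667° lat → SW at lon -103.517°, lat 27.7042°.
Cell spans 0.00833333° lon × 0.00416667° lat. NE corner is SW corner plus one full cell.
latitude 27.70833, longitude -103.50833.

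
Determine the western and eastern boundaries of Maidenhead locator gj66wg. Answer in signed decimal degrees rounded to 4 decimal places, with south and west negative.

-46.1667, -46.0833

Field G=6, J=9: +6·20° lon, +9·10° lat → SW at lon -60°, lat 0°.
Square 6, 6: +6·2° lon, +6·1° lat → SW at lon -48°, lat 6°.
Subsquare w=22, g=6: +22·0.0833333° lon, +6·0.0416667° lat → SW at lon -46.1667°, lat 6.25°.
Cell spans 0.0833333° lon × 0.0416667° lat.
west -46.1667, east -46.0833.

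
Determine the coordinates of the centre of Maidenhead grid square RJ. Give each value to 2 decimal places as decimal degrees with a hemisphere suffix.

5.00° N, 170.00° E

Field R=17, J=9: +17·20° lon, +9·10° lat → SW at lon 160°, lat 0°.
Cell spans 20° lon × 10° lat. Centre is SW corner plus half of each.
latitude 5.00° N, longitude 170.00° E.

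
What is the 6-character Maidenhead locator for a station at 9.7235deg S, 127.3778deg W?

Add 180° to longitude and 90° to latitude: 52.6222, 80.2765.
Field (20°×10°, letters A–R): lon ⌊52.6222/20⌋ = 2 → C; lat ⌊80.2765/10⌋ = 8 → I.
Square (2°×1°, digits 0–9): lon ⌊12.6222/2⌋ = 6; lat ⌊0.2765/1⌋ = 0.
Subsquare (5′×2.5′, letters a–x): lon ⌊0.6222/0.0833333⌋ = 7 → h; lat ⌊0.2765/0.0416667⌋ = 6 → g.

CI60hg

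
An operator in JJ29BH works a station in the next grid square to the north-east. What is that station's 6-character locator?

JJ29ci

Longitude subsquare b = 1; +1 → 2 = c.
Latitude subsquare h = 7; +1 → 8 = i.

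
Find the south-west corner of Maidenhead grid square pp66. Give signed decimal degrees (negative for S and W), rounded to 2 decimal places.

66.00, 132.00

Field P=15, P=15: +15·20° lon, +15·10° lat → SW at lon 120°, lat 60°.
Square 6, 6: +6·2° lon, +6·1° lat → SW at lon 132°, lat 66°.
latitude 66.00, longitude 132.00.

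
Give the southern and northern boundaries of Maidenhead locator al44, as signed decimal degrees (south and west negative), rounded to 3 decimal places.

Field A=0, L=11: +0·20° lon, +11·10° lat → SW at lon -180°, lat 20°.
Square 4, 4: +4·2° lon, +4·1° lat → SW at lon -172°, lat 24°.
Cell spans 2° lon × 1° lat.
south 24.000, north 25.000.

24.000, 25.000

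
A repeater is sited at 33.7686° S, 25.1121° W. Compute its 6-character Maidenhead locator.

HF76kf

Offset from 180°W / 90°S: lon 154.8879°, lat 56.2314°.
Field: lon ⌊154.8879/20⌋ = 7 → H; lat ⌊56.2314/10⌋ = 5 → F.
Square: lon ⌊14.8879/2⌋ = 7; lat ⌊6.2314/1⌋ = 6.
Subsquare: lon ⌊0.8879/0.0833333⌋ = 10 → k; lat ⌊0.2314/0.0416667⌋ = 5 → f.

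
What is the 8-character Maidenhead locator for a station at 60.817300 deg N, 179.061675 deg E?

RP90mt76

Add 180° to longitude and 90° to latitude: 359.06168, 150.81730.
Field: 359.06168/20 → 17 → R, 150.81730/10 → 15 → P; chars RP.
Square: 19.06168/2 → 9, 0.81730/1 → 0; chars 90.
Subsquare: 1.06168/0.0833333 → 12 → m, 0.81730/0.0416667 → 19 → t; chars mt.
Extended square: 0.06168/0.00833333 → 7, 0.02563/0.00416667 → 6; chars 76.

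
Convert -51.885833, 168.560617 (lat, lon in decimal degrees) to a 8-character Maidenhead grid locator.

RD48gc77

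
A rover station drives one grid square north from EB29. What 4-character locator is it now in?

EC20

Latitude square 9; +1 → 10, wraps to 0, carry into field.
Latitude field B = 1; +1 → 2 = C.
The longitude characters are unchanged.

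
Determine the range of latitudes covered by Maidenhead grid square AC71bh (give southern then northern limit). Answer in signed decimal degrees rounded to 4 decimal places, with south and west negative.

-68.7083, -68.6667

Field A=0, C=2: +0·20° lon, +2·10° lat → SW at lon -180°, lat -70°.
Square 7, 1: +7·2° lon, +1·1° lat → SW at lon -166°, lat -69°.
Subsquare b=1, h=7: +1·0.0833333° lon, +7·0.0416667° lat → SW at lon -165.917°, lat -68.7083°.
Cell spans 0.0833333° lon × 0.0416667° lat.
south -68.7083, north -68.6667.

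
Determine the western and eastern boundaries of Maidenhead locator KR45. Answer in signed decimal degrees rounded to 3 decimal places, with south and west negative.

28.000, 30.000

Field K=10, R=17: +10·20° lon, +17·10° lat → SW at lon 20°, lat 80°.
Square 4, 5: +4·2° lon, +5·1° lat → SW at lon 28°, lat 85°.
Cell spans 2° lon × 1° lat.
west 28.000, east 30.000.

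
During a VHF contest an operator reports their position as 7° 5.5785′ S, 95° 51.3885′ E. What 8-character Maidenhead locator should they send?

Offset from 180°W / 90°S: lon 275.85647°, lat 82.90703°.
Field: lon ⌊275.85647/20⌋ = 13 → N; lat ⌊82.90703/10⌋ = 8 → I.
Square: lon ⌊15.85647/2⌋ = 7; lat ⌊2.90703/1⌋ = 2.
Subsquare: lon ⌊1.85647/0.0833333⌋ = 22 → w; lat ⌊0.90703/0.0416667⌋ = 21 → v.
Extended square: lon ⌊0.02314/0.00833333⌋ = 2; lat ⌊0.03203/0.00416667⌋ = 7.

NI72wv27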